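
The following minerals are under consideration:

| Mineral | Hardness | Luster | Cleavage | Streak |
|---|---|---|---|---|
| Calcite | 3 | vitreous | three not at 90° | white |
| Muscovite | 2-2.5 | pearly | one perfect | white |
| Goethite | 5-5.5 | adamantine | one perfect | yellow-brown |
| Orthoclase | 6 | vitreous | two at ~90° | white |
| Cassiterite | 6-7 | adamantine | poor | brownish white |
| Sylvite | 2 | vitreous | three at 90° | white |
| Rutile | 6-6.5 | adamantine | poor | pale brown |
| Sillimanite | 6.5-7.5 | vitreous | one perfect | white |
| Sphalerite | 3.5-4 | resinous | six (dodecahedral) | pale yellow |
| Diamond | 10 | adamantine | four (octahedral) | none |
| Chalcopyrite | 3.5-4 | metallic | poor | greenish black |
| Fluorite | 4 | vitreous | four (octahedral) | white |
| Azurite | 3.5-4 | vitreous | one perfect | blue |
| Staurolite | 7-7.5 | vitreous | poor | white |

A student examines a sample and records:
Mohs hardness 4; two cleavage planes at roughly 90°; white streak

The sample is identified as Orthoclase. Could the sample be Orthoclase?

Mohs hardness 4 — Orthoclase has hardness 6; which does not match.
Two cleavage planes at roughly 90° — fits Orthoclase (cleavage two at ~90°).
White streak — fits Orthoclase (white streak).
Hardness alone is enough to reject Orthoclase.

No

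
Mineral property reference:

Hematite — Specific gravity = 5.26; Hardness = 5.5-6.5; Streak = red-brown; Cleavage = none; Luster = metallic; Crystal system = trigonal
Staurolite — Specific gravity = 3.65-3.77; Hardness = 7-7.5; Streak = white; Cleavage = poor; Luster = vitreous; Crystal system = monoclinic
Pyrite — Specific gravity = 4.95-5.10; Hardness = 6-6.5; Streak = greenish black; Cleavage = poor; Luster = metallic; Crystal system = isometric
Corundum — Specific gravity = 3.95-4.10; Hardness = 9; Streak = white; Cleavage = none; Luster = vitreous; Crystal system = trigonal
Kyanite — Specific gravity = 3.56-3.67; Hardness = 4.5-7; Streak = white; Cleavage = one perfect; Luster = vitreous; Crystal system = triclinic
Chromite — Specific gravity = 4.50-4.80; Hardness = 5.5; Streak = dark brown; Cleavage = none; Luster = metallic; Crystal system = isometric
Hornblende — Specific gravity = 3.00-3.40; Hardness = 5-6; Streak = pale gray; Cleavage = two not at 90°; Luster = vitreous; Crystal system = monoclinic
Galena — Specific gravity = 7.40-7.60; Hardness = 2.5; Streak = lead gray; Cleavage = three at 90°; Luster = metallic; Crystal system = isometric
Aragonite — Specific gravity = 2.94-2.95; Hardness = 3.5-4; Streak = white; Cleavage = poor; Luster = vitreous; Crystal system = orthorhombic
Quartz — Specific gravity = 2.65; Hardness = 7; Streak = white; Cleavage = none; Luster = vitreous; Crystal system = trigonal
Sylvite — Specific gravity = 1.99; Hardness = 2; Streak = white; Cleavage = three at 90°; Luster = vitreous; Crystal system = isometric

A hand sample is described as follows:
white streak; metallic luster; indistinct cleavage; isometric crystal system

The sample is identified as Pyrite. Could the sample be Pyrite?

White streak — Pyrite has greenish black streak; which does not match.
Metallic luster — fits Pyrite (metallic luster).
Indistinct cleavage — fits Pyrite (cleavage poor).
Isometric crystal system — fits Pyrite (isometric system).
Pyrite is excluded by the streak.

Inconsistent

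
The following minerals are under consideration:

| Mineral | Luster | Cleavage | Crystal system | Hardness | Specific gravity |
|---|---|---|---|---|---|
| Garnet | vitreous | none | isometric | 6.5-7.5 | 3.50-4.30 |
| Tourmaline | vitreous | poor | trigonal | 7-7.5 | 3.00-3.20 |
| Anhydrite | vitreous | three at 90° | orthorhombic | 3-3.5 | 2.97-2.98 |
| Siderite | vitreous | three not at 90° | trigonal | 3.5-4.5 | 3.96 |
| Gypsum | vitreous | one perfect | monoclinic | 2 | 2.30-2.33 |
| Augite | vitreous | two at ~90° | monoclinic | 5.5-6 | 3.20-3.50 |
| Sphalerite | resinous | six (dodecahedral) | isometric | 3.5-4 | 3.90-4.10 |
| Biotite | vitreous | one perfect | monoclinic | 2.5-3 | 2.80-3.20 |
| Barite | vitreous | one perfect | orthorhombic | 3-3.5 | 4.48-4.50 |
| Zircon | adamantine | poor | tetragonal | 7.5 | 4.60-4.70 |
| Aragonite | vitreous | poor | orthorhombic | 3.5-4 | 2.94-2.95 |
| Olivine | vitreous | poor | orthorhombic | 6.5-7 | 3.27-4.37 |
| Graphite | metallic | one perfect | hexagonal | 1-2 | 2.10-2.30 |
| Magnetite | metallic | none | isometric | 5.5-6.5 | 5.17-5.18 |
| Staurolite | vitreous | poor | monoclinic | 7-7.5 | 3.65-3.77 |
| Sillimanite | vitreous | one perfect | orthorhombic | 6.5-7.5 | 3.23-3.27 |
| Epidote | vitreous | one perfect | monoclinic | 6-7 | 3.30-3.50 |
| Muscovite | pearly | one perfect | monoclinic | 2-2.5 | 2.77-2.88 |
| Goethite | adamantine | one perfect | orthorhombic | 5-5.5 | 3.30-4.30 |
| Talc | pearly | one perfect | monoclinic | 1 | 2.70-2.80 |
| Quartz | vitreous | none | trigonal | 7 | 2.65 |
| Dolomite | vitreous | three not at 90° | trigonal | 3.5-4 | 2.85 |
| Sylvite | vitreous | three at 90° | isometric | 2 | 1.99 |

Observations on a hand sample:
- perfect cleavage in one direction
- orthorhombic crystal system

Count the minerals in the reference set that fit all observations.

Perfect cleavage in one direction: Gypsum, Biotite, Barite, Graphite, Sillimanite, Epidote, Muscovite, Goethite, Talc remain.
Orthorhombic crystal system: only Barite, Sillimanite, Goethite remain.
The minerals that satisfy all observations are Barite, Goethite, Sillimanite.
That is 3 minerals.

3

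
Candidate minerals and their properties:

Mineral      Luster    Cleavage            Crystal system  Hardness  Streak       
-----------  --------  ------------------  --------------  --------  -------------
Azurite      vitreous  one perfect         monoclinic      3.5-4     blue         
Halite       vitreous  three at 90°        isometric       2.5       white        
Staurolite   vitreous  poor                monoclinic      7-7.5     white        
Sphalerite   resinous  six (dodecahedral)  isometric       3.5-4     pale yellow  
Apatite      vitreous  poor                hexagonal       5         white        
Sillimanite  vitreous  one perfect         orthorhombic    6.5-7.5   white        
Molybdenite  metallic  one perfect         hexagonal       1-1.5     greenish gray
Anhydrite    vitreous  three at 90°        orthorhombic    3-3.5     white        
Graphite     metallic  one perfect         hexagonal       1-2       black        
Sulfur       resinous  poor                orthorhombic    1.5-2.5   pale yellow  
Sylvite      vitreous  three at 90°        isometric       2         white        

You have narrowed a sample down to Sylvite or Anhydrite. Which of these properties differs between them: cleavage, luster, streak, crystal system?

crystal system

Cleavage: both three at 90° — shared.
Luster: both vitreous — shared.
Streak: both white — shared.
Crystal system: Sylvite isometric, Anhydrite orthorhombic — distinct.
Only crystal system differs between Sylvite and Anhydrite among the listed tests.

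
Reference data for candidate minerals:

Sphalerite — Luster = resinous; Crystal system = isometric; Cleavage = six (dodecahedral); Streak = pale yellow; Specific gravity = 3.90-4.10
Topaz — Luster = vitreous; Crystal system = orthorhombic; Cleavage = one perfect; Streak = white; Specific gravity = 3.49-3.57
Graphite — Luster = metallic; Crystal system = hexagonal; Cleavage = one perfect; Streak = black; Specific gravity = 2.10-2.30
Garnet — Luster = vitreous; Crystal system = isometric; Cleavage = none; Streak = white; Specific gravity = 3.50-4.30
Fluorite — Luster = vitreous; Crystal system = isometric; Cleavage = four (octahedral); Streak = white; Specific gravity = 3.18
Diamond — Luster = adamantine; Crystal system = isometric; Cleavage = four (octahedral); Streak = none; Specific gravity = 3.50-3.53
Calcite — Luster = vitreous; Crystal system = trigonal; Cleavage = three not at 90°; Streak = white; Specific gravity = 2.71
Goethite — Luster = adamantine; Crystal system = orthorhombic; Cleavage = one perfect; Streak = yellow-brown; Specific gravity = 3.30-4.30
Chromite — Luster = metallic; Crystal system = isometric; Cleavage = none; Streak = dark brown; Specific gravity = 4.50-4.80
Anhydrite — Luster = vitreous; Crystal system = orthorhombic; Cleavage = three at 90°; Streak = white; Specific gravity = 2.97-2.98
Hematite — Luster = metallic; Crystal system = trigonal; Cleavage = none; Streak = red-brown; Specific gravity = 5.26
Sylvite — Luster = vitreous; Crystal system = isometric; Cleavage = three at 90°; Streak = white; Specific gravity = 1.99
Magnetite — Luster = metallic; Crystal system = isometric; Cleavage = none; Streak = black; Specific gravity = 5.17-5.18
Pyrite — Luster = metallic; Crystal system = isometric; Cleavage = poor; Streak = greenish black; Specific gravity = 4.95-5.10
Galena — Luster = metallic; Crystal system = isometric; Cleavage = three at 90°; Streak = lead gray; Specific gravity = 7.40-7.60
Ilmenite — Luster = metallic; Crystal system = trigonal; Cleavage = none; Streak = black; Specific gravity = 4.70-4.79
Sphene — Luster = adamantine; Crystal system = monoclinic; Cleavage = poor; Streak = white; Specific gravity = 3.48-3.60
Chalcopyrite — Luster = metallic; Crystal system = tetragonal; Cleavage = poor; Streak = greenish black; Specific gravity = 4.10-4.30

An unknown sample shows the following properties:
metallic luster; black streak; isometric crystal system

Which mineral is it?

Magnetite

Metallic luster: leaves Graphite, Chromite, Hematite, Magnetite, Pyrite, Galena, Ilmenite, Chalcopyrite.
Black streak: leaves Graphite, Magnetite, Ilmenite.
Isometric crystal system: narrows the field to Magnetite.
The only mineral consistent with every observation is Magnetite.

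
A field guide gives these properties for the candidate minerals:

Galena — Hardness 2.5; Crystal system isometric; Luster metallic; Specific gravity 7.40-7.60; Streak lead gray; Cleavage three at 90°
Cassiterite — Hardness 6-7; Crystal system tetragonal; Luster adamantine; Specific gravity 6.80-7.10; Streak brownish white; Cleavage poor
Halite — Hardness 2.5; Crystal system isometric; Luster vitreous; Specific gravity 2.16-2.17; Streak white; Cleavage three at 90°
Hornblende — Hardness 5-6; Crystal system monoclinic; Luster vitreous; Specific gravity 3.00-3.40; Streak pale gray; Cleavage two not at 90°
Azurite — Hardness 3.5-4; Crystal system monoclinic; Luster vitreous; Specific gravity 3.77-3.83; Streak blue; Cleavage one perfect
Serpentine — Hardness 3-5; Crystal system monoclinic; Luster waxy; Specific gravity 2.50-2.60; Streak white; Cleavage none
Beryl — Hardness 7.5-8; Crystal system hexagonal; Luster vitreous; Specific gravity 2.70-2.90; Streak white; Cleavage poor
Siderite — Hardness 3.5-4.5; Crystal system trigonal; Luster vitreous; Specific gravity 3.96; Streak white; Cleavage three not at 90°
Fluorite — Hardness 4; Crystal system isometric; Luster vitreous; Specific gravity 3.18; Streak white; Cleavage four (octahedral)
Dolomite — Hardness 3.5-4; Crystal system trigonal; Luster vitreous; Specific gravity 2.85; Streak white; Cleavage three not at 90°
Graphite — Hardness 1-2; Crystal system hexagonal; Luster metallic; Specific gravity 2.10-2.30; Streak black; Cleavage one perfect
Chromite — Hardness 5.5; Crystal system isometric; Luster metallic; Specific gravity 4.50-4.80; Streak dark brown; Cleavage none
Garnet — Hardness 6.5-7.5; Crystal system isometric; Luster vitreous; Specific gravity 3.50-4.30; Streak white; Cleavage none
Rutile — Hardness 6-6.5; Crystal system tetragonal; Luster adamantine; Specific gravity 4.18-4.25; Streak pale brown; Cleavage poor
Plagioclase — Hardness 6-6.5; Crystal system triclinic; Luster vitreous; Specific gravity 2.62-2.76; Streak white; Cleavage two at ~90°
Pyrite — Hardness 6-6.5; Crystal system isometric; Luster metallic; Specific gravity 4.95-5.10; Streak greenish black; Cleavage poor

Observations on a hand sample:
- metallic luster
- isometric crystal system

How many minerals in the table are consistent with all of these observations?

Metallic luster: narrows the field to Galena, Graphite, Chromite, Pyrite.
Isometric crystal system is inconsistent with Graphite.
Consistent with every observation: Chromite, Galena, Pyrite.
That is 3 minerals.

3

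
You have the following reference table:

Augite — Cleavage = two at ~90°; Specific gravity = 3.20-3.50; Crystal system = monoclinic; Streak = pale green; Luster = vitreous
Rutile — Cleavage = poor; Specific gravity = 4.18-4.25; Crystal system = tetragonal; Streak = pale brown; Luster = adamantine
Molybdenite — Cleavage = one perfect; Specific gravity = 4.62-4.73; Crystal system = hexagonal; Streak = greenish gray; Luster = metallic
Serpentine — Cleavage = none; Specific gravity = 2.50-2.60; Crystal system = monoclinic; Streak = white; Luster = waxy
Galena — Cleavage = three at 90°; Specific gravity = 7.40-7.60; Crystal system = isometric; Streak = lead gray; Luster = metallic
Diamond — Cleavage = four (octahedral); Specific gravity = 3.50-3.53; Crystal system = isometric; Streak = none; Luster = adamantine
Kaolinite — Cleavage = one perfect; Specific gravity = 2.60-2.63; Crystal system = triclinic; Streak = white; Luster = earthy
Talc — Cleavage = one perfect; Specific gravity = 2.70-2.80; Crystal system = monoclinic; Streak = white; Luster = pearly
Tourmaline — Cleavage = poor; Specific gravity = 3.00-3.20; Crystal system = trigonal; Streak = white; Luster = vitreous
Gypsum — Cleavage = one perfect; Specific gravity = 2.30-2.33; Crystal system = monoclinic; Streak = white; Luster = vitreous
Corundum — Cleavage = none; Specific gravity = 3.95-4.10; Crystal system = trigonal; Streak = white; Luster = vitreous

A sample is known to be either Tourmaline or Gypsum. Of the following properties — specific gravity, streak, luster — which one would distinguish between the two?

Specific gravity: Tourmaline 3.00-3.20, Gypsum 2.30-2.33 — these differ.
Streak: both white — no difference.
Luster: both vitreous — no difference.
Only specific gravity differs between Tourmaline and Gypsum among the listed tests.

specific gravity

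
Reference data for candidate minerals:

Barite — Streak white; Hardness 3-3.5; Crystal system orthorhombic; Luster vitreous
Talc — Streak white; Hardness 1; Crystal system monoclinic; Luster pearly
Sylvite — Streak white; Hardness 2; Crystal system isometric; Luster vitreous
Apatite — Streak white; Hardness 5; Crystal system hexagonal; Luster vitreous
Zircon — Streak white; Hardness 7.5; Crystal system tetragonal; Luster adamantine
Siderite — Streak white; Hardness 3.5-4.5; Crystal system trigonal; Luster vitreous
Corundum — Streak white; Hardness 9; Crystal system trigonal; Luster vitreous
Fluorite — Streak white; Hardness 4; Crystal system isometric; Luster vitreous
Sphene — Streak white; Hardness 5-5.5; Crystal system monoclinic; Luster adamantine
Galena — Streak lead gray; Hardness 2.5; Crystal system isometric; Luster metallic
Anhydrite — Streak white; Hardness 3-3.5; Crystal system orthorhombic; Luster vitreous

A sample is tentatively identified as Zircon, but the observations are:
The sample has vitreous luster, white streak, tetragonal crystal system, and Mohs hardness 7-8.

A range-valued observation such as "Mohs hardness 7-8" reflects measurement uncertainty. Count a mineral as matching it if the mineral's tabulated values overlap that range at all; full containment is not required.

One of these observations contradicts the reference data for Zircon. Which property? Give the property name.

luster

Vitreous luster: Zircon has adamantine luster — does not match.
White streak: Zircon has white streak — agrees.
Tetragonal crystal system: Zircon has tetragonal system — agrees.
Mohs hardness 7-8: Zircon has hardness 7.5 — agrees.
Everything matches except the luster.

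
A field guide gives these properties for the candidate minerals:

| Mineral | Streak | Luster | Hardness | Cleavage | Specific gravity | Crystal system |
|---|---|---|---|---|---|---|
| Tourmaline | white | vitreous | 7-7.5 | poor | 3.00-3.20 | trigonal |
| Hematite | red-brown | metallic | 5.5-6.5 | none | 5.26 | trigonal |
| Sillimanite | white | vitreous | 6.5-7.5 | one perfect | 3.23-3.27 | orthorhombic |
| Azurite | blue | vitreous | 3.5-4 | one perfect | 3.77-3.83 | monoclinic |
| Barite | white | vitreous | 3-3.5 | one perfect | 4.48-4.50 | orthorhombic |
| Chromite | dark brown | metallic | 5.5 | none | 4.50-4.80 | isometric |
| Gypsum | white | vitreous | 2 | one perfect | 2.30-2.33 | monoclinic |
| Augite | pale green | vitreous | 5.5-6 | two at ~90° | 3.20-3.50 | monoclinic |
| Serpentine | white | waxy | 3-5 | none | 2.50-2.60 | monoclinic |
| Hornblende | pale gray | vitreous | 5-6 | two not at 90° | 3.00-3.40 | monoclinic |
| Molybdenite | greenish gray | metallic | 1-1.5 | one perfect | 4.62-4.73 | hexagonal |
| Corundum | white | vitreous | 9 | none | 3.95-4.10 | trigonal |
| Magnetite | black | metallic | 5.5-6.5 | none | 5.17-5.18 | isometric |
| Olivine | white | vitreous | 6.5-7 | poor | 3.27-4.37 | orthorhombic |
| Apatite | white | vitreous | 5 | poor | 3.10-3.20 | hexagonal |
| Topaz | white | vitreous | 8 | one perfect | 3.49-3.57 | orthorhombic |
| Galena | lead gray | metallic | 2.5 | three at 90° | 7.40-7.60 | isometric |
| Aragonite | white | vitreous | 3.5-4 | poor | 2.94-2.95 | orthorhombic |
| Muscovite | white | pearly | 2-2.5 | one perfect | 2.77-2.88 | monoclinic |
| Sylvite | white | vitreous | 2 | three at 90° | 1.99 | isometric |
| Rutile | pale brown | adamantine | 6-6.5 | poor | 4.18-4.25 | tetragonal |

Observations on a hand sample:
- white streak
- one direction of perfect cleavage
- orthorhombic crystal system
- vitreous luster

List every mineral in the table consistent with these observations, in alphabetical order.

White streak: leaves Tourmaline, Sillimanite, Barite, Gypsum, Serpentine, Corundum, Olivine, Apatite, Topaz, Aragonite, Muscovite, Sylvite.
One direction of perfect cleavage: only Sillimanite, Barite, Gypsum, Topaz, Muscovite remain.
Orthorhombic crystal system rules out Gypsum, Muscovite.
Vitreous luster: all remaining candidates fit.
The minerals that satisfy all observations are Barite, Sillimanite, Topaz.

Barite, Sillimanite, Topaz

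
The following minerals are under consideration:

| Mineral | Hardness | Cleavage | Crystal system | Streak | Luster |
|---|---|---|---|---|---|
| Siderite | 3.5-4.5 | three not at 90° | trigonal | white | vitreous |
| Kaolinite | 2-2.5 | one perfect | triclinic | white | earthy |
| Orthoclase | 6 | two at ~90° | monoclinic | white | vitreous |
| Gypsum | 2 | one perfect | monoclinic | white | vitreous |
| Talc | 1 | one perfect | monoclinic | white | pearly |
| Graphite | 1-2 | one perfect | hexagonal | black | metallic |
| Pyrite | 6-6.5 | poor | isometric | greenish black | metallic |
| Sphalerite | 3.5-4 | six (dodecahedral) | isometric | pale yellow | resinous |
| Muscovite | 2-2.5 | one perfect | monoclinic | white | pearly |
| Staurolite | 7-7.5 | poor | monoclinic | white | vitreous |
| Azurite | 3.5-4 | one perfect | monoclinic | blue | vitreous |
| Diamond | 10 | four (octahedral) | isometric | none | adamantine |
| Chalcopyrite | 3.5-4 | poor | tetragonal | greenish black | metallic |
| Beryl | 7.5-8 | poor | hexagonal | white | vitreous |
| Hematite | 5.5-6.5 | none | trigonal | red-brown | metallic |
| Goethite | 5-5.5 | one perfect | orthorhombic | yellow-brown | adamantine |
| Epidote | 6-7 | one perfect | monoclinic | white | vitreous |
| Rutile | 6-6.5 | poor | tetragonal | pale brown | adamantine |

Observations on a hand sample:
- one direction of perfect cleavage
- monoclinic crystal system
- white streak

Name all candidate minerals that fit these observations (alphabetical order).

Epidote, Gypsum, Muscovite, Talc

One direction of perfect cleavage — leaves Kaolinite, Gypsum, Talc, Graphite, Muscovite, Azurite, Goethite, Epidote.
Monoclinic crystal system rules out Kaolinite, Graphite, Goethite.
White streak excludes Azurite.
Remaining candidates: Epidote, Gypsum, Muscovite, Talc.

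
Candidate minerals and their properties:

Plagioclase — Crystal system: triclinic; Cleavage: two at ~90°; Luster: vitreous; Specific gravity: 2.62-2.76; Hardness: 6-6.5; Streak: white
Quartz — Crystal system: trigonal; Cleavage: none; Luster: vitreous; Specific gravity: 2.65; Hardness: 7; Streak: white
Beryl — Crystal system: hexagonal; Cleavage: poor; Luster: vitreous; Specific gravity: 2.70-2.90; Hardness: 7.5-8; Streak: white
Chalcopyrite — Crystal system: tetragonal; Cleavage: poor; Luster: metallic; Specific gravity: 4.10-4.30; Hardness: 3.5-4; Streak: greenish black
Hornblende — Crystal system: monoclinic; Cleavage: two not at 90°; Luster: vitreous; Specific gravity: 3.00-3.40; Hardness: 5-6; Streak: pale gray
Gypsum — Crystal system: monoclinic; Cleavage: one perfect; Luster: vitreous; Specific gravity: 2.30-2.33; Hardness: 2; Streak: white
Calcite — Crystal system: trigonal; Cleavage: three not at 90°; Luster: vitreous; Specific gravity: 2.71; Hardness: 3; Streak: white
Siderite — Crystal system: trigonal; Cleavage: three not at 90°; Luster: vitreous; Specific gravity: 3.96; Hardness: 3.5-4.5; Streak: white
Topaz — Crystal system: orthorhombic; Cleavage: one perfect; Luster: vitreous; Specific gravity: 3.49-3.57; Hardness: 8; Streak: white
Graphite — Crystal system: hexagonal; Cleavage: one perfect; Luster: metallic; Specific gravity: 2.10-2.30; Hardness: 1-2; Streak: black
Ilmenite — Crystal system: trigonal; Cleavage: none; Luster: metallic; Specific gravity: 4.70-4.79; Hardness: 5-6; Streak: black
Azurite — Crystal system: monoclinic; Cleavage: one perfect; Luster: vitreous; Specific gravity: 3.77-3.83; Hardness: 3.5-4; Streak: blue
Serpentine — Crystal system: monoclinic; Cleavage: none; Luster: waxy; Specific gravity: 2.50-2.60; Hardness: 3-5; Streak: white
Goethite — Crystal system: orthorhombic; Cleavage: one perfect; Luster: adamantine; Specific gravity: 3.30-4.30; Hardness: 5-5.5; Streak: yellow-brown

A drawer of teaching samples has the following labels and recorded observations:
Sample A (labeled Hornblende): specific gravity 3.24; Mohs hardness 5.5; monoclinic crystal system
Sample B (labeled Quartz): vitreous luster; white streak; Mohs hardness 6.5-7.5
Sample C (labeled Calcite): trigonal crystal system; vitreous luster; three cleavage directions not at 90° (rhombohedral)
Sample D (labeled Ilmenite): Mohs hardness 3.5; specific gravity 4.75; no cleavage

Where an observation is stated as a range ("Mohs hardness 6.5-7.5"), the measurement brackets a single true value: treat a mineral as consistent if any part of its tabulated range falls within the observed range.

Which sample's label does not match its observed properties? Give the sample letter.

D

Sample A: every observation is compatible with the reference values for Hornblende.
Sample B: every observation is compatible with the reference values for Quartz.
Sample C: every observation is compatible with the reference values for Calcite.
Sample D: Mohs hardness 3.5 is outside the reference for Ilmenite (hardness 5-6) — mislabeled.
Only sample D is inconsistent with its label.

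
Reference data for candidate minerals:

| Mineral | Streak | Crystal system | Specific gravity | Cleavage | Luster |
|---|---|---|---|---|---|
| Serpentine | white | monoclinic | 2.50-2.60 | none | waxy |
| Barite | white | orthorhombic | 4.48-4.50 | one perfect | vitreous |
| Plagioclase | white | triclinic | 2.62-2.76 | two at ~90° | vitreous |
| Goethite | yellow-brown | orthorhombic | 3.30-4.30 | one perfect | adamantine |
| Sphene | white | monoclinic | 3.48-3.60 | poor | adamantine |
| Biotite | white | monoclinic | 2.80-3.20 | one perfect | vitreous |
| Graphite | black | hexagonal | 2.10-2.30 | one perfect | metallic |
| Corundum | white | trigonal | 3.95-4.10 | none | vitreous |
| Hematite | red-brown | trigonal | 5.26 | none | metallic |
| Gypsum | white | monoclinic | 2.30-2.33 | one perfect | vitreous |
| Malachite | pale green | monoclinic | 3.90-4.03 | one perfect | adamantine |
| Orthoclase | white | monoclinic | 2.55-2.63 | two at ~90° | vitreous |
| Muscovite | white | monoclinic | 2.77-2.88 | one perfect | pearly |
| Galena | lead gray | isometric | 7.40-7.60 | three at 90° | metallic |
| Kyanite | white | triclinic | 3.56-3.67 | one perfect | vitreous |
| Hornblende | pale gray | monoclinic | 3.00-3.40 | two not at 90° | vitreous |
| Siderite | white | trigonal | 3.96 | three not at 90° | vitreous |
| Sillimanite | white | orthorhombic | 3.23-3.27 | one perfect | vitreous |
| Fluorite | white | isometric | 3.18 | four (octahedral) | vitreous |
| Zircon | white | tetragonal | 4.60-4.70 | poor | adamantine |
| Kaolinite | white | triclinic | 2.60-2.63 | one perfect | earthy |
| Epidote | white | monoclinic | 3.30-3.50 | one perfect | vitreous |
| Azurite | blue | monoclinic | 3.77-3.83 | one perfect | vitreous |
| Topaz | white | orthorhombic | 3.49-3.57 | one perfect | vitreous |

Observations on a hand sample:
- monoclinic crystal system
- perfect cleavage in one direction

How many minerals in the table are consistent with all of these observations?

Monoclinic crystal system — leaves Serpentine, Sphene, Biotite, Gypsum, Malachite, Orthoclase, Muscovite, Hornblende, Epidote, Azurite.
Perfect cleavage in one direction is inconsistent with Serpentine, Sphene, Orthoclase, Hornblende.
Remaining candidates: Azurite, Biotite, Epidote, Gypsum, Malachite, Muscovite.
That is 6 minerals.

6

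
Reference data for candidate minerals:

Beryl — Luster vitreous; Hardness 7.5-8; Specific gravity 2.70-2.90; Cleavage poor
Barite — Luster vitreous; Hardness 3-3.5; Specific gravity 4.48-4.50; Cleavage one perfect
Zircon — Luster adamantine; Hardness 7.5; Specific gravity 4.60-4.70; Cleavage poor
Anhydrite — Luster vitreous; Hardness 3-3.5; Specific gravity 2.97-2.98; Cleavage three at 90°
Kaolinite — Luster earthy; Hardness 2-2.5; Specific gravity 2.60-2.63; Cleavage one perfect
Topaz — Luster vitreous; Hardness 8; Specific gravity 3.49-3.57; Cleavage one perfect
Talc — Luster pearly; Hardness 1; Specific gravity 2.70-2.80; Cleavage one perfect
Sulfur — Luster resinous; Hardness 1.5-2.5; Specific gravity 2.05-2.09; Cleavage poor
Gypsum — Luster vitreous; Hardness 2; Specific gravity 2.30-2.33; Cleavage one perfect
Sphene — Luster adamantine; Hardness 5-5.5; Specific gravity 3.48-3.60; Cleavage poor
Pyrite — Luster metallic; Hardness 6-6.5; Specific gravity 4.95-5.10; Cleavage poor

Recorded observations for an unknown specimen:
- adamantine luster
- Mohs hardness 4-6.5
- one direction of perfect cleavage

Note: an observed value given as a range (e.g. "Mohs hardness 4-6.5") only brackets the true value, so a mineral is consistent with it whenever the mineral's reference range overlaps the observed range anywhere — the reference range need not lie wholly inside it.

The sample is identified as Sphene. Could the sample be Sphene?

Adamantine luster — consistent with Sphene (adamantine luster).
Mohs hardness 4-6.5 — consistent with Sphene (hardness 5-5.5).
One direction of perfect cleavage — Sphene has cleavage poor; inconsistent.
Sphene is excluded by the cleavage.

No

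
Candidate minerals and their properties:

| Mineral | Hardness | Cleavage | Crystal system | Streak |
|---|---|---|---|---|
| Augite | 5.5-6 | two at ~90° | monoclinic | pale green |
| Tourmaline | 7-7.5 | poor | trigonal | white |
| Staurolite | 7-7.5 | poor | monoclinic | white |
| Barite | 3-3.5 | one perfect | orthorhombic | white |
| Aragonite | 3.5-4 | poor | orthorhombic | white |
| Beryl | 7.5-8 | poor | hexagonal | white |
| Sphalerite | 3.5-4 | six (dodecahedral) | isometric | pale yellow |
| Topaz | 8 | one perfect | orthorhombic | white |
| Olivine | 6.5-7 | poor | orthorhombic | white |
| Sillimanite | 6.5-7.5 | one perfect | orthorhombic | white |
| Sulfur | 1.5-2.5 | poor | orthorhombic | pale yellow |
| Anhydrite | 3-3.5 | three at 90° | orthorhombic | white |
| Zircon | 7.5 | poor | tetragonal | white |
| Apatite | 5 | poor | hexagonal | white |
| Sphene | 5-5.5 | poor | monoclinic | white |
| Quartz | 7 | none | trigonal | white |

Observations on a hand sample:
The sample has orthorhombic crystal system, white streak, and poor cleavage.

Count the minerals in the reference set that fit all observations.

2

Orthorhombic crystal system — narrows the field to Barite, Aragonite, Topaz, Olivine, Sillimanite, Sulfur, Anhydrite.
White streak eliminates Sulfur.
Poor cleavage — Aragonite, Olivine remain.
Consistent with every observation: Aragonite, Olivine.
That is 2 minerals.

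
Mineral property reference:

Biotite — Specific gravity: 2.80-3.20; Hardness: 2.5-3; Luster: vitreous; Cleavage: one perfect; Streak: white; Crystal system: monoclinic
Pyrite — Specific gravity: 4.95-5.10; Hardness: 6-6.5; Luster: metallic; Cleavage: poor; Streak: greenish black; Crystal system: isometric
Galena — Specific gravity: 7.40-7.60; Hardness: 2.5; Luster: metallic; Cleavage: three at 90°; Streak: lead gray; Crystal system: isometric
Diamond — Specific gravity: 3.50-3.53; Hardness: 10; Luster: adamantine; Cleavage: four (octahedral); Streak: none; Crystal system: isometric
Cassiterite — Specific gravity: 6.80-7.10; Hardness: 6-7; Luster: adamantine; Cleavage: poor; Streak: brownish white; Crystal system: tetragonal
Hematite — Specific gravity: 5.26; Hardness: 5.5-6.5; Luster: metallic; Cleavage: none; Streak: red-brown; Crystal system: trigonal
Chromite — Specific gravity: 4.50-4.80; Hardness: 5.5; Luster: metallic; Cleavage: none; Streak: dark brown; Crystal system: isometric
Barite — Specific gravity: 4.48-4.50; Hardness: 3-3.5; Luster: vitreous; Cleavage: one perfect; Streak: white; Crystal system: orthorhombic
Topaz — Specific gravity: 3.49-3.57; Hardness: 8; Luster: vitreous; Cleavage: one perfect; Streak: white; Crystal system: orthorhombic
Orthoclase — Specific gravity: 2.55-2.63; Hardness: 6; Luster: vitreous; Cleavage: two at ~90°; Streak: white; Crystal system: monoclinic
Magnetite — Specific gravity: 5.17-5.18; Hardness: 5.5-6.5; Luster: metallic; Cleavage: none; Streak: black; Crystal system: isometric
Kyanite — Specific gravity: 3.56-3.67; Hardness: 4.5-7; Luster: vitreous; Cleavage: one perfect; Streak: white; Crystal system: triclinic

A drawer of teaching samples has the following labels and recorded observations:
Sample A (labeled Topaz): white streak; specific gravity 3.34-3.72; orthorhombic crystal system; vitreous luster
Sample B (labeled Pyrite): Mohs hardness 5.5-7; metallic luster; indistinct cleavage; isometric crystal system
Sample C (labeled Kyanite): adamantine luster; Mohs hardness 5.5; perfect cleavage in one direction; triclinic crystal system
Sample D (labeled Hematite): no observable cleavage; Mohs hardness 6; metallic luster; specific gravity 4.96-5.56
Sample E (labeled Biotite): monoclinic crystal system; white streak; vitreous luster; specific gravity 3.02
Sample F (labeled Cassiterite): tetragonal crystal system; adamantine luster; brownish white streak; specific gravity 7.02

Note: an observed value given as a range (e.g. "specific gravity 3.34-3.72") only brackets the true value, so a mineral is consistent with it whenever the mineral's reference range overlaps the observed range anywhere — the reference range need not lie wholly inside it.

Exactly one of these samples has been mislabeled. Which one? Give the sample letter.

C

Sample A: observations are consistent with Topaz.
Sample B: observations are consistent with Pyrite.
Sample C: adamantine luster is outside the reference for Kyanite (vitreous luster) — mislabeled.
Sample D: observations are consistent with Hematite.
Sample E: observations are consistent with Biotite.
Sample F: observations are consistent with Cassiterite.
The mislabeled specimen is C.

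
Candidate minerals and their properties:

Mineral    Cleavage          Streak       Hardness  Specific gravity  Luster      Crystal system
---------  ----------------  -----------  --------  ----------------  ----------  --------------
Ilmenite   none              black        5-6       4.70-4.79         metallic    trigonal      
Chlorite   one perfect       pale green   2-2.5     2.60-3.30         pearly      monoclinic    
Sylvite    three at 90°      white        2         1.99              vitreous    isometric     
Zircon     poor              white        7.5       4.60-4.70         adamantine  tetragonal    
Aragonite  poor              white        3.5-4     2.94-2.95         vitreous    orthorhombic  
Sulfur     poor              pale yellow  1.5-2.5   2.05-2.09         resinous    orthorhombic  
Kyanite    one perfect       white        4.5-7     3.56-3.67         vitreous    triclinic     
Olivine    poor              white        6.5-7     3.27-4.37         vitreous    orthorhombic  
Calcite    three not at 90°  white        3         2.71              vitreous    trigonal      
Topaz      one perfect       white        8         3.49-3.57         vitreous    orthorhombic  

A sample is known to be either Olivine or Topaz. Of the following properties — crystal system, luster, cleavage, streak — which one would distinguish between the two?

cleavage

Crystal system: both orthorhombic — shared.
Luster: both vitreous — shared.
Cleavage: Olivine poor, Topaz one perfect — distinct.
Streak: both white — shared.
Of the listed properties, cleavage is the one that separates them.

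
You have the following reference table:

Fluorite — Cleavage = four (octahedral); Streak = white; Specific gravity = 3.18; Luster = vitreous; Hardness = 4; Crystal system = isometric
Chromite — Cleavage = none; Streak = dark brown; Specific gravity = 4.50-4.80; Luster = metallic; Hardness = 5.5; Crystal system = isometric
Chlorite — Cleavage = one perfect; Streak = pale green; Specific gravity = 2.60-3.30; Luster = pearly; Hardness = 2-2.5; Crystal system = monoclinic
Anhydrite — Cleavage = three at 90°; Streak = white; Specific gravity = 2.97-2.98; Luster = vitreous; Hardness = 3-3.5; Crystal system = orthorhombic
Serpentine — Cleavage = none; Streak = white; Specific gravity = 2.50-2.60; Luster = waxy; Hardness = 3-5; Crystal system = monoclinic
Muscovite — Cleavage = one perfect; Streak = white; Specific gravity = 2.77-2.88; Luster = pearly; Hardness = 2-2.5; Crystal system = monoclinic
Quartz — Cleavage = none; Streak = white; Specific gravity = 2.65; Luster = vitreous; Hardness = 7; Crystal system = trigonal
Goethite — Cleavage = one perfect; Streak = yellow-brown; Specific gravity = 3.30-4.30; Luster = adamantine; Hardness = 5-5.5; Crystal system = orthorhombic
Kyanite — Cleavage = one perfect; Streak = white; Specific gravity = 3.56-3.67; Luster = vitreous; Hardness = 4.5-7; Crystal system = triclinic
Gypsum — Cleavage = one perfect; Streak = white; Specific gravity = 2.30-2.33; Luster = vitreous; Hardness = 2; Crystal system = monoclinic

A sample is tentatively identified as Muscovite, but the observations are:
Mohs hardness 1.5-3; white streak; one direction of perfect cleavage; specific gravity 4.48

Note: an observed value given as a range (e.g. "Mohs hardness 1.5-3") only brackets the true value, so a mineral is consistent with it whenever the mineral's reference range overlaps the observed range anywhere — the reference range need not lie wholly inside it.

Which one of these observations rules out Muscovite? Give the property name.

specific gravity

Mohs hardness 1.5-3: Muscovite has hardness 2-2.5 — within range.
White streak: Muscovite has white streak — within range.
One direction of perfect cleavage: Muscovite has cleavage one perfect — within range.
Specific gravity 4.48: Muscovite has SG 2.77-2.88 — outside the reference range.
The specific gravity is the one property that does not fit.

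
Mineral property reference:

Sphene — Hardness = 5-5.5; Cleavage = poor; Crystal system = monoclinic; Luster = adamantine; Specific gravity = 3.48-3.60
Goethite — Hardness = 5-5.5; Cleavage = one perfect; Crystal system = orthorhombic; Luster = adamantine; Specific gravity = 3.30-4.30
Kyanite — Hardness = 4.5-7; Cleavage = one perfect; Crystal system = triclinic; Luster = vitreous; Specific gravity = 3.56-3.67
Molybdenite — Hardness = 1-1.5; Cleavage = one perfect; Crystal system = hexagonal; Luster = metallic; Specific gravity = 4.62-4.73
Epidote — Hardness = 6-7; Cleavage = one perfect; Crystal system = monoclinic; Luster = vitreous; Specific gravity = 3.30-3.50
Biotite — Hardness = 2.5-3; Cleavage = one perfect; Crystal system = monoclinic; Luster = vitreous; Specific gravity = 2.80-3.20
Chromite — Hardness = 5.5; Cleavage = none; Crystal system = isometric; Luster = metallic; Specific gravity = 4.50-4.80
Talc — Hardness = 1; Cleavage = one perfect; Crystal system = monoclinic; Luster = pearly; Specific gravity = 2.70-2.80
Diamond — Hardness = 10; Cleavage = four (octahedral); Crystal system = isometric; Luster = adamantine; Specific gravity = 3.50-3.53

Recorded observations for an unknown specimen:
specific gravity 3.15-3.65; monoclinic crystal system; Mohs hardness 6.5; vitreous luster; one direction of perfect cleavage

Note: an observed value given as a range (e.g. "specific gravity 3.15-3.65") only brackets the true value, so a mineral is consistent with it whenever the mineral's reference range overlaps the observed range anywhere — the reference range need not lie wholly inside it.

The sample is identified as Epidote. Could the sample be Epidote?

Specific gravity 3.15-3.65 — is consistent with Epidote (SG 3.30-3.50).
Monoclinic crystal system — is consistent with Epidote (monoclinic system).
Mohs hardness 6.5 — is consistent with Epidote (hardness 6-7).
Vitreous luster — is consistent with Epidote (vitreous luster).
One direction of perfect cleavage — is consistent with Epidote (cleavage one perfect).
Every observed property is compatible with the reference values for Epidote.

Yes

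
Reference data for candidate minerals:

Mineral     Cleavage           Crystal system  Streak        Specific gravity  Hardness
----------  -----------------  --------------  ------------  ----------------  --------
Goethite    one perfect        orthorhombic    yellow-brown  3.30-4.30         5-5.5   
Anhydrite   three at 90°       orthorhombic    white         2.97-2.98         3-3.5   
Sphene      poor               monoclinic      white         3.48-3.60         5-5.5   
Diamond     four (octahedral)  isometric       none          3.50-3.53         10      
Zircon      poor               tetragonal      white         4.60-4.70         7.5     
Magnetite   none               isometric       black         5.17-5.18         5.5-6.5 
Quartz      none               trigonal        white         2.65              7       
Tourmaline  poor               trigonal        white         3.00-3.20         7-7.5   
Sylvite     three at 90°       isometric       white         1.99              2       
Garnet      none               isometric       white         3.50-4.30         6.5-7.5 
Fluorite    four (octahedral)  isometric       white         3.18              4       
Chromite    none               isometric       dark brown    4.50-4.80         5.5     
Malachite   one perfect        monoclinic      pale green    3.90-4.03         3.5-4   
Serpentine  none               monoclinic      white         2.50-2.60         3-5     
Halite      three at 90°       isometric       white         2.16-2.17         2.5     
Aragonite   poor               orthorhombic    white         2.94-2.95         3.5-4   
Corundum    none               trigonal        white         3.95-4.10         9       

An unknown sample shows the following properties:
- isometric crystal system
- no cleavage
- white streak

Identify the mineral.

Garnet

Isometric crystal system — leaves Diamond, Magnetite, Sylvite, Garnet, Fluorite, Chromite, Halite.
No cleavage — leaves Magnetite, Garnet, Chromite.
White streak — only Garnet remains.
The only mineral consistent with every observation is Garnet.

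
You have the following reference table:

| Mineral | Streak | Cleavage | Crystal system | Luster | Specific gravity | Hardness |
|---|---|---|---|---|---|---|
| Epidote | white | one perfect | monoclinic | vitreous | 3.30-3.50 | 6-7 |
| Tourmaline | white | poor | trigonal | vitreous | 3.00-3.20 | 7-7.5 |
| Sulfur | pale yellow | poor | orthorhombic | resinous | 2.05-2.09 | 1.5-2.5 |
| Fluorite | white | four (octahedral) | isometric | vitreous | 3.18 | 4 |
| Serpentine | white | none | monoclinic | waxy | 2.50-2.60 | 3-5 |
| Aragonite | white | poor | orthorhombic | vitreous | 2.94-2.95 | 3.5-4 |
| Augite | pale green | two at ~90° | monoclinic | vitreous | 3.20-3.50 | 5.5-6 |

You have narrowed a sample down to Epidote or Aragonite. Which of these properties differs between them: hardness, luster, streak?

Hardness: Epidote 6-7, Aragonite 3.5-4 — distinct.
Luster: both vitreous — no difference.
Streak: both white — no difference.
Only hardness differs between Epidote and Aragonite among the listed tests.

hardness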